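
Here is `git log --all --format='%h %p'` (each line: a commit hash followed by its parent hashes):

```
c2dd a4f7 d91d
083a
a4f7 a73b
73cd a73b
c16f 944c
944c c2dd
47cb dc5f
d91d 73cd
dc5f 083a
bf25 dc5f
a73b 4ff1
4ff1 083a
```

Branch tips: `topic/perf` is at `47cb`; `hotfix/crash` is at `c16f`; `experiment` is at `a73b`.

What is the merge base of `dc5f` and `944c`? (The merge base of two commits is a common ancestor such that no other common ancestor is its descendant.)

083a

Ancestors of dc5f: {083a, dc5f}.
Ancestors of 944c: {083a, 4ff1, 73cd, 944c, a4f7, a73b, c2dd, d91d}.
Common ancestors: {083a}.
The only common ancestor is 083a, so it is the merge base.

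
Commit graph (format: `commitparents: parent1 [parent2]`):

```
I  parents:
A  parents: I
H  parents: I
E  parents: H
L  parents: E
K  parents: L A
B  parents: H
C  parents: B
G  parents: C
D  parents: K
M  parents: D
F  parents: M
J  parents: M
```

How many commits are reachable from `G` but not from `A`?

4

Reachable from G: {B, C, G, H, I}.
Reachable from A: {A, I}.
In G's history but not A's: {B, C, G, H} — 4 commits.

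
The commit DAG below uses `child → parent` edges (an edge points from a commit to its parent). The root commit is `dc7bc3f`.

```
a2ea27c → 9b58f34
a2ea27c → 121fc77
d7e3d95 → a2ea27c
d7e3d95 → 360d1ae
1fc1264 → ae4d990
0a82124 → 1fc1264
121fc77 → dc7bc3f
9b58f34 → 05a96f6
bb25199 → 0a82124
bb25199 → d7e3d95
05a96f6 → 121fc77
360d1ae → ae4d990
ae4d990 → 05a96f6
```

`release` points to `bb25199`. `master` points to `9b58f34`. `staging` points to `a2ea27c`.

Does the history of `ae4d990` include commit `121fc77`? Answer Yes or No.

Yes

Ancestors of ae4d990 (commits reachable by following parents): {05a96f6, 121fc77, ae4d990, dc7bc3f}.
121fc77 is in that set, so it is an ancestor of ae4d990.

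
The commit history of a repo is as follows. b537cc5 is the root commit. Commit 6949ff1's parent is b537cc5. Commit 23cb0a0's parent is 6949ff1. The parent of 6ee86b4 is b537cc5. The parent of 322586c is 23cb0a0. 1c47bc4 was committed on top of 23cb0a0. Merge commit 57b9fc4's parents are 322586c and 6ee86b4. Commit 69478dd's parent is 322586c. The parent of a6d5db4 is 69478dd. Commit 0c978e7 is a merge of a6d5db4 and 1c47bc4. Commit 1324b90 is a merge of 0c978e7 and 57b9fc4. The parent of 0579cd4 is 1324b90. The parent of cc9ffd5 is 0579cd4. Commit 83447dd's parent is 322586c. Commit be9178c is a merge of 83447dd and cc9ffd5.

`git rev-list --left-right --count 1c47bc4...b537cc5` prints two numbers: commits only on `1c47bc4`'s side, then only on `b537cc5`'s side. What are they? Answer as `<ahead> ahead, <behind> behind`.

3 ahead, 0 behind

Reachable from 1c47bc4: {1c47bc4, 23cb0a0, 6949ff1, b537cc5}.
Reachable from b537cc5: {b537cc5}.
Only in 1c47bc4's history (ahead): {1c47bc4, 23cb0a0, 6949ff1} — 3.
Only in b537cc5's history (behind): {} — 0.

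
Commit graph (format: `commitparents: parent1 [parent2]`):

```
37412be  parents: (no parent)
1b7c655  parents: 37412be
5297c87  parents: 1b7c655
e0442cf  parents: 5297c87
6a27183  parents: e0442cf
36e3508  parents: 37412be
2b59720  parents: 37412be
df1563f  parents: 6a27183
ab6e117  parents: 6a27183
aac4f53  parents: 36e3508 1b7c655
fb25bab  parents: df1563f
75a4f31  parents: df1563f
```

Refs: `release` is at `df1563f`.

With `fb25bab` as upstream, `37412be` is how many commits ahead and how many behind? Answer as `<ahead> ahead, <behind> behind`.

0 ahead, 6 behind

Reachable from 37412be: {37412be}.
Reachable from fb25bab: {1b7c655, 37412be, 5297c87, 6a27183, df1563f, e0442cf, fb25bab}.
Only in 37412be's history (ahead): {} — 0.
Only in fb25bab's history (behind): {1b7c655, 5297c87, 6a27183, df1563f, e0442cf, fb25bab} — 6.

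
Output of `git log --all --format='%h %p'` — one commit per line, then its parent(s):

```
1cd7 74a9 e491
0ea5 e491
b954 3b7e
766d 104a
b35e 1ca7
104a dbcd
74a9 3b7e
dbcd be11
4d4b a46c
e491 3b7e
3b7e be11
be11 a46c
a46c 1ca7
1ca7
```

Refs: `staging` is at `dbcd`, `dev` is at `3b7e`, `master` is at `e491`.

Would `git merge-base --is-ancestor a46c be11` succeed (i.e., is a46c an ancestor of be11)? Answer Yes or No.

Ancestors of be11 (commits reachable by following parents): {1ca7, a46c, be11}.
a46c is in that set, so it is an ancestor of be11.

Yes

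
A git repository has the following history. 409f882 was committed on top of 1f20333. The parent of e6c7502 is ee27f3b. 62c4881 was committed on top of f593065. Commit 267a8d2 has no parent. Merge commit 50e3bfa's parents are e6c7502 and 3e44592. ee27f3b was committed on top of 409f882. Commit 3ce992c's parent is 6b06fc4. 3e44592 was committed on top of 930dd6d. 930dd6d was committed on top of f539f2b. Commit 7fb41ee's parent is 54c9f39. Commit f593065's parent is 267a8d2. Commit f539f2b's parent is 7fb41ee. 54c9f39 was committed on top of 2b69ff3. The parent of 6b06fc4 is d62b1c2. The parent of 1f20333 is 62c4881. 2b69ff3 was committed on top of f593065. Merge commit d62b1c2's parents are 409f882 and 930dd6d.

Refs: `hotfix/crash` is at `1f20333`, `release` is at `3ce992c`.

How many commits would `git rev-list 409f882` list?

Walking parent pointers from 409f882: reachable set = {1f20333, 267a8d2, 409f882, 62c4881, f593065}.
That is 5 commits.

5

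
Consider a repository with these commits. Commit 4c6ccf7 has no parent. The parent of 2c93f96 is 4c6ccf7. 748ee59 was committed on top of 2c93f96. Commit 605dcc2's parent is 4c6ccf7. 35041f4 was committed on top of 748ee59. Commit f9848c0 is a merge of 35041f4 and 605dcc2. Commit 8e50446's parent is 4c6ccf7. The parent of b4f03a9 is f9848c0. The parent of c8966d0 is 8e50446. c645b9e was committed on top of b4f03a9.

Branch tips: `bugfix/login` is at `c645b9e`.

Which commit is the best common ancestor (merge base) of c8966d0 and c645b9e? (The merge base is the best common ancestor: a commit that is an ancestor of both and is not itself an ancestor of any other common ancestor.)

4c6ccf7

Ancestors of c8966d0: {4c6ccf7, 8e50446, c8966d0}.
Ancestors of c645b9e: {2c93f96, 35041f4, 4c6ccf7, 605dcc2, 748ee59, b4f03a9, c645b9e, f9848c0}.
Common ancestors: {4c6ccf7}.
The only common ancestor is 4c6ccf7, so it is the merge base.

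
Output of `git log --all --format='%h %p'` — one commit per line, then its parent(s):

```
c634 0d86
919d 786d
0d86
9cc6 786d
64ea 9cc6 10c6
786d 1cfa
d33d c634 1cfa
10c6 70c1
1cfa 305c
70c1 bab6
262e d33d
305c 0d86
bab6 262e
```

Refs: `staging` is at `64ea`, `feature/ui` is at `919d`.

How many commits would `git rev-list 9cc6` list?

Walking parent pointers from 9cc6: reachable set = {0d86, 1cfa, 305c, 786d, 9cc6}.
That is 5 commits.

5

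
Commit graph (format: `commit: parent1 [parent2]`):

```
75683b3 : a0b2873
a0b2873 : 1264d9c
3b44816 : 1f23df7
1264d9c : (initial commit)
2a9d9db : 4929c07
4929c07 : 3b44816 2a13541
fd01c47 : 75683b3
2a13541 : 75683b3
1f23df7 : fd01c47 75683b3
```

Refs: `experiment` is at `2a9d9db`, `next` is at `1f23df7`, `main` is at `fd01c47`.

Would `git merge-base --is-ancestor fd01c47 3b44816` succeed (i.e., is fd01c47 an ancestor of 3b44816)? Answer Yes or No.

Yes

Ancestors of 3b44816 (commits reachable by following parents): {1264d9c, 1f23df7, 3b44816, 75683b3, a0b2873, fd01c47}.
fd01c47 is in that set, so it is an ancestor of 3b44816.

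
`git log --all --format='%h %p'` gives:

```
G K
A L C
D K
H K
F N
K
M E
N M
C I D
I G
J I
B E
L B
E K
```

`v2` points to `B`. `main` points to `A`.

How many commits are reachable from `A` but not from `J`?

Reachable from A: {A, B, C, D, E, G, I, K, L}.
Reachable from J: {G, I, J, K}.
In A's history but not J's: {A, B, C, D, E, L} — 6 commits.

6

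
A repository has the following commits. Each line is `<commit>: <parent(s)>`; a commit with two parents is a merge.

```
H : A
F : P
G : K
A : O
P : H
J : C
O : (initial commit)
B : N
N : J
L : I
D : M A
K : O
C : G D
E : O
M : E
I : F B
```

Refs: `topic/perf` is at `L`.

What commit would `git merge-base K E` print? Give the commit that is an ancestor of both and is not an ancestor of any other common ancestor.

O

Ancestors of K: {K, O}.
Ancestors of E: {E, O}.
Common ancestors: {O}.
The only common ancestor is O, so it is the merge base.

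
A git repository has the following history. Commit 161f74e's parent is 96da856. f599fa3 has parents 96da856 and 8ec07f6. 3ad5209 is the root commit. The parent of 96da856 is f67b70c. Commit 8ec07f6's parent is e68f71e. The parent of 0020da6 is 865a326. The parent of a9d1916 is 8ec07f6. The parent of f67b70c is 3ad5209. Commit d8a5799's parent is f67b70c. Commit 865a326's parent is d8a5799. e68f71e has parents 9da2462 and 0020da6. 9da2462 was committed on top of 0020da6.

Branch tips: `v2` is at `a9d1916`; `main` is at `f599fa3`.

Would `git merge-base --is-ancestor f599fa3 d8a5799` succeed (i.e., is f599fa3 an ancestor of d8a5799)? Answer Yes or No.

No

Ancestors of d8a5799: {3ad5209, d8a5799, f67b70c}.
f599fa3 is not in that set, so it is not an ancestor of d8a5799.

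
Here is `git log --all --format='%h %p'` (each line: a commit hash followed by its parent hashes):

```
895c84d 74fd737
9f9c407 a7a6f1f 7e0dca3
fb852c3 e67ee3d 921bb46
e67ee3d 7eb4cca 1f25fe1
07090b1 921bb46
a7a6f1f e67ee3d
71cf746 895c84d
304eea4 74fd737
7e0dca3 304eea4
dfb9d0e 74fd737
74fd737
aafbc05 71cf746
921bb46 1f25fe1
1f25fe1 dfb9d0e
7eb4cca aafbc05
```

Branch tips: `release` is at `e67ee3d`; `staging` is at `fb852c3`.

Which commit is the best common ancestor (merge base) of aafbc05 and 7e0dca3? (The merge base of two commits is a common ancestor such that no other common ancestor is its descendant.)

Ancestors of aafbc05: {71cf746, 74fd737, 895c84d, aafbc05}.
Ancestors of 7e0dca3: {304eea4, 74fd737, 7e0dca3}.
Common ancestors: {74fd737}.
The only common ancestor is 74fd737, so it is the merge base.

74fd737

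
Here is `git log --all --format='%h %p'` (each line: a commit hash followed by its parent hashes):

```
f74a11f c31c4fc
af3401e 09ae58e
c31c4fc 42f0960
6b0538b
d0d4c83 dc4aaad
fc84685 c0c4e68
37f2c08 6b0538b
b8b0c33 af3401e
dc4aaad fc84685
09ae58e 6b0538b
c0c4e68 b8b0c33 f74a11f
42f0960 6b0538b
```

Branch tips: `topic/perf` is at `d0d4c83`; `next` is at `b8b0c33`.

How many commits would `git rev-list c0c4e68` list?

8

Walking parent pointers from c0c4e68: reachable set = {09ae58e, 42f0960, 6b0538b, af3401e, b8b0c33, c0c4e68, c31c4fc, f74a11f}.
That is 8 commits.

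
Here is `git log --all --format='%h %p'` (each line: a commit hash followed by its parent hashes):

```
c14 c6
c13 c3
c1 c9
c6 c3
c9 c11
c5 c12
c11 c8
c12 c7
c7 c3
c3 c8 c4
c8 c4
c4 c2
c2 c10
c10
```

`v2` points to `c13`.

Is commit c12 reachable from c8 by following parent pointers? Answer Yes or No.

No

Ancestors of c8: {c10, c2, c4, c8}.
c12 is not in that set, so it is not an ancestor of c8.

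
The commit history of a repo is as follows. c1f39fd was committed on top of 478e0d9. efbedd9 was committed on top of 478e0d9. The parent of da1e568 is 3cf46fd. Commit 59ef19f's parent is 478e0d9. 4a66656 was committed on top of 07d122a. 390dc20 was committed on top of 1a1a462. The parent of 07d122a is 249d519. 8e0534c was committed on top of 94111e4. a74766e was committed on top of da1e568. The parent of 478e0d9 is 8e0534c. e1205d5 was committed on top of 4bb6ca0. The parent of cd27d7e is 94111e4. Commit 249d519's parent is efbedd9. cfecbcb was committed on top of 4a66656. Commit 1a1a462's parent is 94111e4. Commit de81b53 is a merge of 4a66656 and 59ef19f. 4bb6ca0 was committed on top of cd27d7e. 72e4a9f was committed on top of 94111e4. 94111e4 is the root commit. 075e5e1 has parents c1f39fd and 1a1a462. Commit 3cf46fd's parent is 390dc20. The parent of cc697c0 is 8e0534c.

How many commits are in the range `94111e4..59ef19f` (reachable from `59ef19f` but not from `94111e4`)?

3

Reachable from 59ef19f: {478e0d9, 59ef19f, 8e0534c, 94111e4}.
Reachable from 94111e4: {94111e4}.
In 59ef19f's history but not 94111e4's: {478e0d9, 59ef19f, 8e0534c} — 3 commits.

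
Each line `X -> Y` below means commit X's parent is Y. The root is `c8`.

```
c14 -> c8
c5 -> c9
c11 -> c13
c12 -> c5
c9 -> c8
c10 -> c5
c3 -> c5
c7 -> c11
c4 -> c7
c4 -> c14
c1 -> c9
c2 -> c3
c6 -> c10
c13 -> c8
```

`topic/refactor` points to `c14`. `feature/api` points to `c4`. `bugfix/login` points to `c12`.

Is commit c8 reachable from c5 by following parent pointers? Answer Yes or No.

Ancestors of c5 (commits reachable by following parents): {c5, c8, c9}.
c8 is in that set, so it is an ancestor of c5.

Yes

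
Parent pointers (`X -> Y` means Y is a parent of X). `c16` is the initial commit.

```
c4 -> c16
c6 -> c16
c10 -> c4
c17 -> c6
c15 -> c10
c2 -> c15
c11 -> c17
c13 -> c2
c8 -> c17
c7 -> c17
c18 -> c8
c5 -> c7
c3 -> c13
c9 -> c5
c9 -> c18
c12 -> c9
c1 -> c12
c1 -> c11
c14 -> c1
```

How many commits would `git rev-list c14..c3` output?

Reachable from c3: {c10, c13, c15, c16, c2, c3, c4}.
Reachable from c14: {c1, c11, c12, c14, c16, c17, c18, c5, c6, c7, c8, c9}.
In c3's history but not c14's: {c10, c13, c15, c2, c3, c4} — 6 commits.

6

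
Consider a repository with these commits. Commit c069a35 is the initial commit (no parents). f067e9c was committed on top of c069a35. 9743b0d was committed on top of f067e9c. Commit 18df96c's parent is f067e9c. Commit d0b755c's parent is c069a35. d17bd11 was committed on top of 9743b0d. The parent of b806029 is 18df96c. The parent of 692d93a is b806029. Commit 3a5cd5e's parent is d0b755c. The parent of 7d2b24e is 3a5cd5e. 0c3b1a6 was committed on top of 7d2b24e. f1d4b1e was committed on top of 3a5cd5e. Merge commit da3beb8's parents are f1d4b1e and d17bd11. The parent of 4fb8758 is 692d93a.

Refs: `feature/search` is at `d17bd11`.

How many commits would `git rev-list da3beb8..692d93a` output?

3

Reachable from 692d93a: {18df96c, 692d93a, b806029, c069a35, f067e9c}.
Reachable from da3beb8: {3a5cd5e, 9743b0d, c069a35, d0b755c, d17bd11, da3beb8, f067e9c, f1d4b1e}.
In 692d93a's history but not da3beb8's: {18df96c, 692d93a, b806029} — 3 commits.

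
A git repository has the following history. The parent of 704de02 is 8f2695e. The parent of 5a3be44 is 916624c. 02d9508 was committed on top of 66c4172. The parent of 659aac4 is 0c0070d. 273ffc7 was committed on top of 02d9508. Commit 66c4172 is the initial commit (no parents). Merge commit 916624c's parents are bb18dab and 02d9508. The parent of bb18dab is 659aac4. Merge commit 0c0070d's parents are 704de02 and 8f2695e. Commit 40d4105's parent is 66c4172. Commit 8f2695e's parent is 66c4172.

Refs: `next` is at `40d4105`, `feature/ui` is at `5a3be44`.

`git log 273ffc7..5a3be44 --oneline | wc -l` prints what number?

7

Reachable from 5a3be44: {02d9508, 0c0070d, 5a3be44, 659aac4, 66c4172, 704de02, 8f2695e, 916624c, bb18dab}.
Reachable from 273ffc7: {02d9508, 273ffc7, 66c4172}.
In 5a3be44's history but not 273ffc7's: {0c0070d, 5a3be44, 659aac4, 704de02, 8f2695e, 916624c, bb18dab} — 7 commits.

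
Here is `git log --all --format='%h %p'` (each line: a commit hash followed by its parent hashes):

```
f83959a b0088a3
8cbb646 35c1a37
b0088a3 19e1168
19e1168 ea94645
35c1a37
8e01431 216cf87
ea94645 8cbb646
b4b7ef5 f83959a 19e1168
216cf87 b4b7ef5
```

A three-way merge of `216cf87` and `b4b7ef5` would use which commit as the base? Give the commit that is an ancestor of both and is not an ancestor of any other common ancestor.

b4b7ef5

Ancestors of 216cf87: {19e1168, 216cf87, 35c1a37, 8cbb646, b0088a3, b4b7ef5, ea94645, f83959a}.
Ancestors of b4b7ef5: {19e1168, 35c1a37, 8cbb646, b0088a3, b4b7ef5, ea94645, f83959a}.
Common ancestors: {19e1168, 35c1a37, 8cbb646, b0088a3, b4b7ef5, ea94645, f83959a}.
Among these, b4b7ef5 is not an ancestor of any other common ancestor — it is the merge base.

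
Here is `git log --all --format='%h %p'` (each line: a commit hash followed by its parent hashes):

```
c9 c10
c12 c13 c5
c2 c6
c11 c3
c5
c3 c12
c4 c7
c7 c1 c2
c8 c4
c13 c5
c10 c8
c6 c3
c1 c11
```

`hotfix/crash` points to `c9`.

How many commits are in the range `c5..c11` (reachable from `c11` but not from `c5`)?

Reachable from c11: {c11, c12, c13, c3, c5}.
Reachable from c5: {c5}.
In c11's history but not c5's: {c11, c12, c13, c3} — 4 commits.

4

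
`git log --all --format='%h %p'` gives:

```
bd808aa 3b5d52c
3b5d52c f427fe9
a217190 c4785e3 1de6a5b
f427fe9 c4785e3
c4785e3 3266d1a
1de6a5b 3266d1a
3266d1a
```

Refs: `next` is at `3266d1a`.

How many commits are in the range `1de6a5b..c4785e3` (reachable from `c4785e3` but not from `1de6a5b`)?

Reachable from c4785e3: {3266d1a, c4785e3}.
Reachable from 1de6a5b: {1de6a5b, 3266d1a}.
In c4785e3's history but not 1de6a5b's: {c4785e3} — 1 commit.

1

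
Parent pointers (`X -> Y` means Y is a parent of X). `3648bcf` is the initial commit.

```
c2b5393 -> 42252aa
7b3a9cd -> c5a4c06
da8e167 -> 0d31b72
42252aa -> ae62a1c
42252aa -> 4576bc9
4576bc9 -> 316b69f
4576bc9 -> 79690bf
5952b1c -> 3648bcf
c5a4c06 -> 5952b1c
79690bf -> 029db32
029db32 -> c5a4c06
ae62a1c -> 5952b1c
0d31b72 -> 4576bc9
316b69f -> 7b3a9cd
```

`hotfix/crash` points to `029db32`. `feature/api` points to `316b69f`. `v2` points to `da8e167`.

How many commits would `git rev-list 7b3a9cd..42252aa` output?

Reachable from 42252aa: {029db32, 316b69f, 3648bcf, 42252aa, 4576bc9, 5952b1c, 79690bf, 7b3a9cd, ae62a1c, c5a4c06}.
Reachable from 7b3a9cd: {3648bcf, 5952b1c, 7b3a9cd, c5a4c06}.
In 42252aa's history but not 7b3a9cd's: {029db32, 316b69f, 42252aa, 4576bc9, 79690bf, ae62a1c} — 6 commits.

6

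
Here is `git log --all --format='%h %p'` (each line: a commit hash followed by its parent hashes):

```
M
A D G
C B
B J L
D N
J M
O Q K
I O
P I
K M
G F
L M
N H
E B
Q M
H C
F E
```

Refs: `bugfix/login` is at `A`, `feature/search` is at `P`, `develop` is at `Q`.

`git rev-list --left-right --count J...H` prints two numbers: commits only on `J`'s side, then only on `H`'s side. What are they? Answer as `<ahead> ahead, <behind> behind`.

Reachable from J: {J, M}.
Reachable from H: {B, C, H, J, L, M}.
Only in J's history (ahead): {} — 0.
Only in H's history (behind): {B, C, H, L} — 4.

0 ahead, 4 behind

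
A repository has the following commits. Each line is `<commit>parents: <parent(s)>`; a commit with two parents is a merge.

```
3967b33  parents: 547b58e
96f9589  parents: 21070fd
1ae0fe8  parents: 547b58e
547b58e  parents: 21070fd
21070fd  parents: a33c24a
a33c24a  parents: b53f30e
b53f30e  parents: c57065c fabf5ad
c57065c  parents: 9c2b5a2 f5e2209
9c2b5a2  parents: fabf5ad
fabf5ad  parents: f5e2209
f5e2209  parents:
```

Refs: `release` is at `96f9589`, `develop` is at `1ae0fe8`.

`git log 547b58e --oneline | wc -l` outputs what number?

8

Walking parent pointers from 547b58e: reachable set = {21070fd, 547b58e, 9c2b5a2, a33c24a, b53f30e, c57065c, f5e2209, fabf5ad}.
That is 8 commits.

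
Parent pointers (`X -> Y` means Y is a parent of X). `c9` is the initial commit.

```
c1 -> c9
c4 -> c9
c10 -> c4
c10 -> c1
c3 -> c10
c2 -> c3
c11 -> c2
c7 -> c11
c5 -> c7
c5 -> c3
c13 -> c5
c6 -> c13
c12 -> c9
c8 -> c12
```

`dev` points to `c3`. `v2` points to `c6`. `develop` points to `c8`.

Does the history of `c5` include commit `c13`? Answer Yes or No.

No

Ancestors of c5: {c1, c10, c11, c2, c3, c4, c5, c7, c9}.
c13 is not in that set, so it is not an ancestor of c5.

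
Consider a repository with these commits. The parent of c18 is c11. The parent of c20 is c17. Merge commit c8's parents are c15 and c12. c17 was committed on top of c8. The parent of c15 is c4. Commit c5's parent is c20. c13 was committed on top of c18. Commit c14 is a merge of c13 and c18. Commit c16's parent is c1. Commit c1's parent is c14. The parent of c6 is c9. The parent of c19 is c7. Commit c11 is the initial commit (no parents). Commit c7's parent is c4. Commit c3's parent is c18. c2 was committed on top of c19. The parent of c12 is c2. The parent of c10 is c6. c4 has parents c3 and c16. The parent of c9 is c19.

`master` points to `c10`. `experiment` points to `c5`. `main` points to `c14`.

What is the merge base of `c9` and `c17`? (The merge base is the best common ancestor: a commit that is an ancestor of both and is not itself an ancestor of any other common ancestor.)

Ancestors of c9: {c1, c11, c13, c14, c16, c18, c19, c3, c4, c7, c9}.
Ancestors of c17: {c1, c11, c12, c13, c14, c15, c16, c17, c18, c19, c2, c3, c4, c7, c8}.
Common ancestors: {c1, c11, c13, c14, c16, c18, c19, c3, c4, c7}.
Among these, c19 is not an ancestor of any other common ancestor — it is the merge base.

c19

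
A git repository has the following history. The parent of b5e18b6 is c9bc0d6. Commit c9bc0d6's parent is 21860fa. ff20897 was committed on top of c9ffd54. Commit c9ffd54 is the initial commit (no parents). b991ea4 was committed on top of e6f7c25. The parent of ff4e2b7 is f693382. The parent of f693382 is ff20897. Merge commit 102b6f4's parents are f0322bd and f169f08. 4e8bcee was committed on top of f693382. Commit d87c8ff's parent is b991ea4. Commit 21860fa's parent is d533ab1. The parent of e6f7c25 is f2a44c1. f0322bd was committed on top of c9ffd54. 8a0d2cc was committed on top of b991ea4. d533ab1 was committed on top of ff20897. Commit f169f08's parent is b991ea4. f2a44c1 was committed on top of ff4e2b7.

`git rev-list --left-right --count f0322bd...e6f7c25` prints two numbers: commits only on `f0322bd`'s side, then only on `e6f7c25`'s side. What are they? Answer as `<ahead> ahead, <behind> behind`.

1 ahead, 5 behind

Reachable from f0322bd: {c9ffd54, f0322bd}.
Reachable from e6f7c25: {c9ffd54, e6f7c25, f2a44c1, f693382, ff20897, ff4e2b7}.
Only in f0322bd's history (ahead): {f0322bd} — 1.
Only in e6f7c25's history (behind): {e6f7c25, f2a44c1, f693382, ff20897, ff4e2b7} — 5.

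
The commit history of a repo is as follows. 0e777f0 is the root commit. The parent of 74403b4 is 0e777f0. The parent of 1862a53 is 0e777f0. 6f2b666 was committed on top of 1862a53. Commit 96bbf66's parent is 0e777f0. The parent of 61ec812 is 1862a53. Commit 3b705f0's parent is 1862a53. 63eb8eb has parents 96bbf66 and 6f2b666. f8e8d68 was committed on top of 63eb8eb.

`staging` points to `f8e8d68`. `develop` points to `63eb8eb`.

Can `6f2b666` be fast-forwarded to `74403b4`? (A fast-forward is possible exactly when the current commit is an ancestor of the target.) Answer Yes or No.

A fast-forward from 6f2b666 to 74403b4 is possible iff 6f2b666 is an ancestor of 74403b4.
Ancestors of 74403b4: {0e777f0, 74403b4}.
6f2b666 is not among them, so fast-forward is not possible.

No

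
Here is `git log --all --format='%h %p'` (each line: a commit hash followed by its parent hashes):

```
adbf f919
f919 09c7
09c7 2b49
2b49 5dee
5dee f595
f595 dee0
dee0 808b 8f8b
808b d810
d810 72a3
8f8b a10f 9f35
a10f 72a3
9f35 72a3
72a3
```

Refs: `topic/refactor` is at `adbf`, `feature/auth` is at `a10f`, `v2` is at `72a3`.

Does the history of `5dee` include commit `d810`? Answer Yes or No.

Ancestors of 5dee (commits reachable by following parents): {5dee, 72a3, 808b, 8f8b, 9f35, a10f, d810, dee0, f595}.
d810 is in that set, so it is an ancestor of 5dee.

Yes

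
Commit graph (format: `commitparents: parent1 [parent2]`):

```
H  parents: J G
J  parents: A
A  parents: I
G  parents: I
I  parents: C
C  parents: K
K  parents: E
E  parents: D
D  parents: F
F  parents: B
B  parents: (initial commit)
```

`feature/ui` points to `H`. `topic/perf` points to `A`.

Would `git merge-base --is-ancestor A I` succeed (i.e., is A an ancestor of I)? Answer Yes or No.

Ancestors of I: {B, C, D, E, F, I, K}.
A is not in that set, so it is not an ancestor of I.

No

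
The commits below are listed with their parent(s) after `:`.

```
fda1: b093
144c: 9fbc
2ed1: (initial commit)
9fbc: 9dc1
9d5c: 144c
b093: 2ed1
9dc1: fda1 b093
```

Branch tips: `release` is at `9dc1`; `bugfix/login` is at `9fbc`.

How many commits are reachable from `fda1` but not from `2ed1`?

2

Reachable from fda1: {2ed1, b093, fda1}.
Reachable from 2ed1: {2ed1}.
In fda1's history but not 2ed1's: {b093, fda1} — 2 commits.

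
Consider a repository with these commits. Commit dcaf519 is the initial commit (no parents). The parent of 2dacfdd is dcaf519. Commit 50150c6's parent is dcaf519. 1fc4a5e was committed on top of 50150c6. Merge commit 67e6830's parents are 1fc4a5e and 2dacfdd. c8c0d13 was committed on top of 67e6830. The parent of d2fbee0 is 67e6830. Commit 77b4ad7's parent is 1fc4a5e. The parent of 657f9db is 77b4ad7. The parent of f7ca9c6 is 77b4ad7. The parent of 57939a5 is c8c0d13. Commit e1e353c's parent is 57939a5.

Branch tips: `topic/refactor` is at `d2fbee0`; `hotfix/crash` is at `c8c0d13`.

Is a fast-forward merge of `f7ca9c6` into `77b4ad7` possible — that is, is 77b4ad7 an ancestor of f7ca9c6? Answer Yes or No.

A fast-forward from 77b4ad7 to f7ca9c6 is possible iff 77b4ad7 is an ancestor of f7ca9c6.
Ancestors of f7ca9c6: {1fc4a5e, 50150c6, 77b4ad7, dcaf519, f7ca9c6}.
77b4ad7 is among them, so fast-forward is possible.

Yes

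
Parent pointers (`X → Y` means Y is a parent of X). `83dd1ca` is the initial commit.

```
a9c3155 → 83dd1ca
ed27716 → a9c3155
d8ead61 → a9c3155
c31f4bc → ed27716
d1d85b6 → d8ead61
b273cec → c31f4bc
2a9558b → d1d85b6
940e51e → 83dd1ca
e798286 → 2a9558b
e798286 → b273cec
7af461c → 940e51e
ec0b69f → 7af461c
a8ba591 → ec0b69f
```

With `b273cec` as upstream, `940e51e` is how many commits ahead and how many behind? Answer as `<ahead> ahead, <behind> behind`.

1 ahead, 4 behind

Reachable from 940e51e: {83dd1ca, 940e51e}.
Reachable from b273cec: {83dd1ca, a9c3155, b273cec, c31f4bc, ed27716}.
Only in 940e51e's history (ahead): {940e51e} — 1.
Only in b273cec's history (behind): {a9c3155, b273cec, c31f4bc, ed27716} — 4.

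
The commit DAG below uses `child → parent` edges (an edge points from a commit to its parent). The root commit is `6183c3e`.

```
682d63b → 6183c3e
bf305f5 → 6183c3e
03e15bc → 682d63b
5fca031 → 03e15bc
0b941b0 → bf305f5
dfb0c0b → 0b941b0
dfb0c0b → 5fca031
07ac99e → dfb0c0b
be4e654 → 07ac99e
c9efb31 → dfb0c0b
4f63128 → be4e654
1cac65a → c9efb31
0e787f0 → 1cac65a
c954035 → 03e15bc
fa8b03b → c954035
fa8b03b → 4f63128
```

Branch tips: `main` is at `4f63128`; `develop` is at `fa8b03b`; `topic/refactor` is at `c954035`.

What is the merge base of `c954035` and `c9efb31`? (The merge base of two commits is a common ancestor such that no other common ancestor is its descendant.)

Ancestors of c954035: {03e15bc, 6183c3e, 682d63b, c954035}.
Ancestors of c9efb31: {03e15bc, 0b941b0, 5fca031, 6183c3e, 682d63b, bf305f5, c9efb31, dfb0c0b}.
Common ancestors: {03e15bc, 6183c3e, 682d63b}.
Among these, 03e15bc is not an ancestor of any other common ancestor — it is the merge base.

03e15bc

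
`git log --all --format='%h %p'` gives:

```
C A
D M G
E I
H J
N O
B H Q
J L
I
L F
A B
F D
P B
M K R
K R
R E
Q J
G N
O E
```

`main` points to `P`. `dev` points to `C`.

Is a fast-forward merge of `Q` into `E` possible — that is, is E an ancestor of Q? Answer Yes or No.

A fast-forward from E to Q is possible iff E is an ancestor of Q.
Ancestors of Q: {D, E, F, G, I, J, K, L, M, N, O, Q, R}.
E is among them, so fast-forward is possible.

Yes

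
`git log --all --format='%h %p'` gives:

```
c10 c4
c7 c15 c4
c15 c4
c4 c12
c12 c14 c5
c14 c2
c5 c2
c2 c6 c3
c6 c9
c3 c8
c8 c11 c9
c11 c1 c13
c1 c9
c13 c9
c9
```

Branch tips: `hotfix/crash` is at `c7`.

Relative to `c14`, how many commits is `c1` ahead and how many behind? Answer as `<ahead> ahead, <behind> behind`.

Reachable from c1: {c1, c9}.
Reachable from c14: {c1, c11, c13, c14, c2, c3, c6, c8, c9}.
Only in c1's history (ahead): {} — 0.
Only in c14's history (behind): {c11, c13, c14, c2, c3, c6, c8} — 7.

0 ahead, 7 behind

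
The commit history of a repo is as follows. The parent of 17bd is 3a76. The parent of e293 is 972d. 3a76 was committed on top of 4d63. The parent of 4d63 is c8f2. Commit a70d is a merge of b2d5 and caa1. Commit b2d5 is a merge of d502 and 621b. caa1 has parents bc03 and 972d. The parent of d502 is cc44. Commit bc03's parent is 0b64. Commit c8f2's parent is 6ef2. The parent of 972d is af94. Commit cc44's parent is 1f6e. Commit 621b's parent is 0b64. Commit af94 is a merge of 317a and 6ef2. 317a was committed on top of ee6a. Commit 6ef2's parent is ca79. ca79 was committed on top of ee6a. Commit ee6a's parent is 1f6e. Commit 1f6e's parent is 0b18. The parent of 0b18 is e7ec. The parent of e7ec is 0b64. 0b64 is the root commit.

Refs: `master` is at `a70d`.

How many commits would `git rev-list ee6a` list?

Walking parent pointers from ee6a: reachable set = {0b18, 0b64, 1f6e, e7ec, ee6a}.
That is 5 commits.

5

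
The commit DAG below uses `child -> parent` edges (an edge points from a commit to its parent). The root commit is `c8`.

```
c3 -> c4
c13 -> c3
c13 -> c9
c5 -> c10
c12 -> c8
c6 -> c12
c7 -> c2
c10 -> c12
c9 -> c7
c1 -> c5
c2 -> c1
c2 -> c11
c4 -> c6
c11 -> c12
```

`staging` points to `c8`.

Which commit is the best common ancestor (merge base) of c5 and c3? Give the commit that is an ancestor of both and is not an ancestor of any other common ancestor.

c12

Ancestors of c5: {c10, c12, c5, c8}.
Ancestors of c3: {c12, c3, c4, c6, c8}.
Common ancestors: {c12, c8}.
Among these, c12 is not an ancestor of any other common ancestor — it is the merge base.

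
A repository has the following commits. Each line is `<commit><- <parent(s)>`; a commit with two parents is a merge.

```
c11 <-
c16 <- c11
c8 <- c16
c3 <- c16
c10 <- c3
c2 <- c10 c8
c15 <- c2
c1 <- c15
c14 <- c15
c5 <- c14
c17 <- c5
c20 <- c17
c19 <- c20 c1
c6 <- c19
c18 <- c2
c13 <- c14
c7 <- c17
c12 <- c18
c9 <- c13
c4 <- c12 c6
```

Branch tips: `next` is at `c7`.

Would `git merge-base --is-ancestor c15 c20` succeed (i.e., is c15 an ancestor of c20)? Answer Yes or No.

Yes

Ancestors of c20 (commits reachable by following parents): {c10, c11, c14, c15, c16, c17, c2, c20, c3, c5, c8}.
c15 is in that set, so it is an ancestor of c20.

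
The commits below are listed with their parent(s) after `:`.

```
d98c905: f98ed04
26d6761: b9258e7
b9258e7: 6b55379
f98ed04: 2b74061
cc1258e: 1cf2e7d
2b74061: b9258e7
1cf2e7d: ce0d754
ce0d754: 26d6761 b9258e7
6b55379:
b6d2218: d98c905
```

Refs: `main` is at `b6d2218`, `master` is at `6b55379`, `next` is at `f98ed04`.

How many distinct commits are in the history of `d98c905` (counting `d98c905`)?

Walking parent pointers from d98c905: reachable set = {2b74061, 6b55379, b9258e7, d98c905, f98ed04}.
That is 5 commits.

5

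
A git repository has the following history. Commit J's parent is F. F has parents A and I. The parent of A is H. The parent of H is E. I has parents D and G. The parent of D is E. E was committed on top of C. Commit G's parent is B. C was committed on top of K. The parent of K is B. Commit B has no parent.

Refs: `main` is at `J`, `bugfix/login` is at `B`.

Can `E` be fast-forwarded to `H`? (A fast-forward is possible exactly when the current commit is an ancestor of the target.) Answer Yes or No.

Yes

A fast-forward from E to H is possible iff E is an ancestor of H.
Ancestors of H: {B, C, E, H, K}.
E is among them, so fast-forward is possible.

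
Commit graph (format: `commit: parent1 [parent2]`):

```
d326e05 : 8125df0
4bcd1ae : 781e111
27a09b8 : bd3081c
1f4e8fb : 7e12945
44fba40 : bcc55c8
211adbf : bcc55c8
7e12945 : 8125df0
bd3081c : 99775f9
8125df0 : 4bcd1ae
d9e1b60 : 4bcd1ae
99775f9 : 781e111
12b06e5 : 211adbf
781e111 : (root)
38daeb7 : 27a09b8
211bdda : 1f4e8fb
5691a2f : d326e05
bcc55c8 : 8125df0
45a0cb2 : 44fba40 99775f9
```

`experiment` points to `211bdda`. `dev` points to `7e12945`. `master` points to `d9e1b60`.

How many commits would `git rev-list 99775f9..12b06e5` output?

Reachable from 12b06e5: {12b06e5, 211adbf, 4bcd1ae, 781e111, 8125df0, bcc55c8}.
Reachable from 99775f9: {781e111, 99775f9}.
In 12b06e5's history but not 99775f9's: {12b06e5, 211adbf, 4bcd1ae, 8125df0, bcc55c8} — 5 commits.

5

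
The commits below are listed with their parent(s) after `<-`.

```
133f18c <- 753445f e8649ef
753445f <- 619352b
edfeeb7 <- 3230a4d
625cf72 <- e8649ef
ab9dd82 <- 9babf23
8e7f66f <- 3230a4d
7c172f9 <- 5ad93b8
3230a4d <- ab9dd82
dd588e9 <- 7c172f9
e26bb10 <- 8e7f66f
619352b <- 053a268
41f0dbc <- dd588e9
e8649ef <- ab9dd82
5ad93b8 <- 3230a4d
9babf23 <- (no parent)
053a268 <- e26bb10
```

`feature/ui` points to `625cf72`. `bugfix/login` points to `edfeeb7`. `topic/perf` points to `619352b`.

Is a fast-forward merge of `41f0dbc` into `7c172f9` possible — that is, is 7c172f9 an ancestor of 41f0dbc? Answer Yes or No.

Yes

A fast-forward from 7c172f9 to 41f0dbc is possible iff 7c172f9 is an ancestor of 41f0dbc.
Ancestors of 41f0dbc: {3230a4d, 41f0dbc, 5ad93b8, 7c172f9, 9babf23, ab9dd82, dd588e9}.
7c172f9 is among them, so fast-forward is possible.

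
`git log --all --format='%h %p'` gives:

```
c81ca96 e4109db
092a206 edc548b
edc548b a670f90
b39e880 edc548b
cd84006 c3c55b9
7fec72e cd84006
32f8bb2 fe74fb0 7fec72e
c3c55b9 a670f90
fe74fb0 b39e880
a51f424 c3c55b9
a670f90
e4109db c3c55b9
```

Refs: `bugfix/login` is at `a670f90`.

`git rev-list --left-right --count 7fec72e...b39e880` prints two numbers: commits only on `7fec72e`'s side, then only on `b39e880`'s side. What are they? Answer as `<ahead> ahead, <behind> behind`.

Reachable from 7fec72e: {7fec72e, a670f90, c3c55b9, cd84006}.
Reachable from b39e880: {a670f90, b39e880, edc548b}.
Only in 7fec72e's history (ahead): {7fec72e, c3c55b9, cd84006} — 3.
Only in b39e880's history (behind): {b39e880, edc548b} — 2.

3 ahead, 2 behind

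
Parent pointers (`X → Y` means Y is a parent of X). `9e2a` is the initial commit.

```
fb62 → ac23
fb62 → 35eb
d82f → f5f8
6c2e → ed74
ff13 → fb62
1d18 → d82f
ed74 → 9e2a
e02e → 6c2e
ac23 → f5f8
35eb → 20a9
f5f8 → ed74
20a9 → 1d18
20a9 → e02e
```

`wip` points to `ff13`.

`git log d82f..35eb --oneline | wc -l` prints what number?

5

Reachable from 35eb: {1d18, 20a9, 35eb, 6c2e, 9e2a, d82f, e02e, ed74, f5f8}.
Reachable from d82f: {9e2a, d82f, ed74, f5f8}.
In 35eb's history but not d82f's: {1d18, 20a9, 35eb, 6c2e, e02e} — 5 commits.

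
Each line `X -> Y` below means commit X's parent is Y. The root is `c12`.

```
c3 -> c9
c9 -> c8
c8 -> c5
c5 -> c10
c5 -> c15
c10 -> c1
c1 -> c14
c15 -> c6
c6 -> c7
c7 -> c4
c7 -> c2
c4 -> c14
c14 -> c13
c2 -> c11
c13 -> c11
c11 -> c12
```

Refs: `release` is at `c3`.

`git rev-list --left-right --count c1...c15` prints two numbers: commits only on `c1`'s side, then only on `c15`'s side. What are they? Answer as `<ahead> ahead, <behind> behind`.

1 ahead, 5 behind

Reachable from c1: {c1, c11, c12, c13, c14}.
Reachable from c15: {c11, c12, c13, c14, c15, c2, c4, c6, c7}.
Only in c1's history (ahead): {c1} — 1.
Only in c15's history (behind): {c15, c2, c4, c6, c7} — 5.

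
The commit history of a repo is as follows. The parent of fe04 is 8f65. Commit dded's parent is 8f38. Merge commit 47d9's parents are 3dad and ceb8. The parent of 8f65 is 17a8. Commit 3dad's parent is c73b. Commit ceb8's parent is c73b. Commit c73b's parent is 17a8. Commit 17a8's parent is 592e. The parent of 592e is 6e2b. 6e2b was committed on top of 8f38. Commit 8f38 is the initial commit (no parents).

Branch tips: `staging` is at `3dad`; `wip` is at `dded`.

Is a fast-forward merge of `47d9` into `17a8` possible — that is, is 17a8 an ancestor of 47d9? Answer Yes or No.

Yes

A fast-forward from 17a8 to 47d9 is possible iff 17a8 is an ancestor of 47d9.
Ancestors of 47d9: {17a8, 3dad, 47d9, 592e, 6e2b, 8f38, c73b, ceb8}.
17a8 is among them, so fast-forward is possible.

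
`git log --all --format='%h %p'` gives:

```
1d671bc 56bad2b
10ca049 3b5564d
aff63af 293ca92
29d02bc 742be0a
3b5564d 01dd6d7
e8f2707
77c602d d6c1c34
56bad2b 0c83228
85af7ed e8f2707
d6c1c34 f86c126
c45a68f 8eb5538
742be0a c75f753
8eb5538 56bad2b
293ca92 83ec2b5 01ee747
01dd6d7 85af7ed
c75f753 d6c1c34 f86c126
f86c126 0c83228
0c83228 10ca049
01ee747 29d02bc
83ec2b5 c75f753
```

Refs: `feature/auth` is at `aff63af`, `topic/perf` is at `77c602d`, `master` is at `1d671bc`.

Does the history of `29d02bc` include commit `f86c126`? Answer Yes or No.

Ancestors of 29d02bc (commits reachable by following parents): {01dd6d7, 0c83228, 10ca049, 29d02bc, 3b5564d, 742be0a, 85af7ed, c75f753, d6c1c34, e8f2707, f86c126}.
f86c126 is in that set, so it is an ancestor of 29d02bc.

Yes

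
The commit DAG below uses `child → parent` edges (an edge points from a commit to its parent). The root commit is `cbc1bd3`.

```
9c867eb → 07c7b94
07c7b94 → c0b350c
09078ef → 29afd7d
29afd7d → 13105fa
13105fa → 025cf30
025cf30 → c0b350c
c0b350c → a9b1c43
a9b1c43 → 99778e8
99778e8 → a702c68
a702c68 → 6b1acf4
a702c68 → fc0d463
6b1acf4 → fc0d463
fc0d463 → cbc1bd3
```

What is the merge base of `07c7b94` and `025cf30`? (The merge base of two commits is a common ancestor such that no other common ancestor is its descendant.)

c0b350c

Ancestors of 07c7b94: {07c7b94, 6b1acf4, 99778e8, a702c68, a9b1c43, c0b350c, cbc1bd3, fc0d463}.
Ancestors of 025cf30: {025cf30, 6b1acf4, 99778e8, a702c68, a9b1c43, c0b350c, cbc1bd3, fc0d463}.
Common ancestors: {6b1acf4, 99778e8, a702c68, a9b1c43, c0b350c, cbc1bd3, fc0d463}.
Among these, c0b350c is not an ancestor of any other common ancestor — it is the merge base.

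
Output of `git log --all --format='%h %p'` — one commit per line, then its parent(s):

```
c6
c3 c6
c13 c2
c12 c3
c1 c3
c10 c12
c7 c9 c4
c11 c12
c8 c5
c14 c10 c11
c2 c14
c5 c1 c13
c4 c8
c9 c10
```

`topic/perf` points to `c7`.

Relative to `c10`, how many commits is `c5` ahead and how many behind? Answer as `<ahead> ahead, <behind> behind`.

6 ahead, 0 behind

Reachable from c5: {c1, c10, c11, c12, c13, c14, c2, c3, c5, c6}.
Reachable from c10: {c10, c12, c3, c6}.
Only in c5's history (ahead): {c1, c11, c13, c14, c2, c5} — 6.
Only in c10's history (behind): {} — 0.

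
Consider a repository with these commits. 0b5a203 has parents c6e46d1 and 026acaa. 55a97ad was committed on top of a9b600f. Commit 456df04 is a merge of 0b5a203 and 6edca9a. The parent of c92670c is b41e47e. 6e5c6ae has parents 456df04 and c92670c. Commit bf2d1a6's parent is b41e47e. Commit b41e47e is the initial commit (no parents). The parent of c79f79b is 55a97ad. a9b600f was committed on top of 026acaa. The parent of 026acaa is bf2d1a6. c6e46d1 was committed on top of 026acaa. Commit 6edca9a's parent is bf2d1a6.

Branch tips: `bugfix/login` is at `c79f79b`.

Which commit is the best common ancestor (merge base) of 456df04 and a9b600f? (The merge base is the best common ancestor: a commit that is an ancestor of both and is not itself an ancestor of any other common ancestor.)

026acaa

Ancestors of 456df04: {026acaa, 0b5a203, 456df04, 6edca9a, b41e47e, bf2d1a6, c6e46d1}.
Ancestors of a9b600f: {026acaa, a9b600f, b41e47e, bf2d1a6}.
Common ancestors: {026acaa, b41e47e, bf2d1a6}.
Among these, 026acaa is not an ancestor of any other common ancestor — it is the merge base.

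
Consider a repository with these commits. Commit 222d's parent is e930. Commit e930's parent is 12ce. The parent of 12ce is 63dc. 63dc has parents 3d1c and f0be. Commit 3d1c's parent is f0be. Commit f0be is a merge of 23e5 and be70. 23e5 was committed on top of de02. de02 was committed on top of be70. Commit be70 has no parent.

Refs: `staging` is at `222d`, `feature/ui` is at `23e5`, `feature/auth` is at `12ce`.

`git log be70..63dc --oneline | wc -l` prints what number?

5

Reachable from 63dc: {23e5, 3d1c, 63dc, be70, de02, f0be}.
Reachable from be70: {be70}.
In 63dc's history but not be70's: {23e5, 3d1c, 63dc, de02, f0be} — 5 commits.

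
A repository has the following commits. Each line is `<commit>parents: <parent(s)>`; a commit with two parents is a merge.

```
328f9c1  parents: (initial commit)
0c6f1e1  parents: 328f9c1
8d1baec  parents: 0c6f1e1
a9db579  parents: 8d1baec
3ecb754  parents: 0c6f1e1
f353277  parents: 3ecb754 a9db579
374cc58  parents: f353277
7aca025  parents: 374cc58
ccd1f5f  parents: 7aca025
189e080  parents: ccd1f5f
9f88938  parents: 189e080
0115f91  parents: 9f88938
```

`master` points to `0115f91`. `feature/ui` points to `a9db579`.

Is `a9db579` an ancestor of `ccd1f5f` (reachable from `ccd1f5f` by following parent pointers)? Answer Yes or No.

Yes

Ancestors of ccd1f5f (commits reachable by following parents): {0c6f1e1, 328f9c1, 374cc58, 3ecb754, 7aca025, 8d1baec, a9db579, ccd1f5f, f353277}.
a9db579 is in that set, so it is an ancestor of ccd1f5f.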